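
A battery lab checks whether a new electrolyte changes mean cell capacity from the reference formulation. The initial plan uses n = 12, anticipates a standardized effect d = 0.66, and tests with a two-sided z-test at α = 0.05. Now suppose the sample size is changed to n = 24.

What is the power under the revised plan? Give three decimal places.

Power ≈ 0.899

With n = 24: δ = d·√n = 0.66 × √24 = 3.2333. Critical value z_{0.025} = 1.960.
Revised power = Φ(δ − 1.960) + Φ(−δ − 1.960) = Φ(1.273) + Φ(-5.193) = 0.8986 + 0.0000 = 0.8986.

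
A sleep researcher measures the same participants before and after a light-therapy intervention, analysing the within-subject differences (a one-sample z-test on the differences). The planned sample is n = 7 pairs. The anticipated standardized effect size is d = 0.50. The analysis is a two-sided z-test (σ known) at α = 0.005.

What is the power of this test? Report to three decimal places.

Power ≈ 0.069

Noncentrality parameter: δ = d·√n = 0.50 × √7 = 1.3229
Two-sided α = 0.005 → critical value z_{0.0025} = 2.807.
Power = Φ(δ − 2.807) + Φ(−δ − 2.807) = Φ(-1.484) + Φ(-4.130) = 0.0689 + 0.0000 = 0.0689.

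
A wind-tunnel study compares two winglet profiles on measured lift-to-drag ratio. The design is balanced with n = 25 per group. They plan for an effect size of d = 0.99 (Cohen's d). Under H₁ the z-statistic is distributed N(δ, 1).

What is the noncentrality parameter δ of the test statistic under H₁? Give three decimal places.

The noncentrality parameter scales effect size by the design's sample-size factor: δ = d·√(n/2) = 0.99 × √(25/2) = 3.5002

δ ≈ 3.500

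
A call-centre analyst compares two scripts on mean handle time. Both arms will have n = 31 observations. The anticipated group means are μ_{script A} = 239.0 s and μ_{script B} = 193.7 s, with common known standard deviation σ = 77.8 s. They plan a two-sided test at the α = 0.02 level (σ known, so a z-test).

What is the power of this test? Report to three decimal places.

Standardized effect: d = |μ_{script A} − μ_{script B}| / σ = |239.0 − 193.7| / 77.8 = 0.5823
Noncentrality parameter: δ = d·√(n/2) = 0.5823 × √(31/2) = 2.2924
Critical value for a two-sided test at α = 0.02: z_{α/2} = 2.326.
Power = Φ(δ − 2.326) + Φ(−δ − 2.326) = Φ(-0.034) + Φ(-4.619) = 0.4864 + 0.0000 = 0.4864.

Power ≈ 0.486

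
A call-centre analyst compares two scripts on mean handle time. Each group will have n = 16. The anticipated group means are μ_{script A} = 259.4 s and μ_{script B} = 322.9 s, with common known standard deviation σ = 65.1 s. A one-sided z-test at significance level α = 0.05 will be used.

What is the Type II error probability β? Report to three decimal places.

β ≈ 0.133

Standardized effect: d = |μ_{script A} − μ_{script B}| / σ = |259.4 − 322.9| / 65.1 = 0.9754
Noncentrality parameter: λ = d·√(n/2) = 0.9754 × √(16/2) = 2.7589
Critical value for a one-sided test at α = 0.05: z_α = 1.645.
Power = P(Z > 1.645 − λ) = Φ(1.114) = 0.8674.
Type II error: β = 1 − power = 1 − 0.8674 = 0.1326.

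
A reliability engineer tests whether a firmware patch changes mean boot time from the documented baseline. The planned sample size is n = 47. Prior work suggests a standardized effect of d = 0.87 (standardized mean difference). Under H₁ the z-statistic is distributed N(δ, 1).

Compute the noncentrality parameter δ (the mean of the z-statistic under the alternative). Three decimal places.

δ ≈ 5.964

δ = d·√n = 0.87 × √47 = 5.9644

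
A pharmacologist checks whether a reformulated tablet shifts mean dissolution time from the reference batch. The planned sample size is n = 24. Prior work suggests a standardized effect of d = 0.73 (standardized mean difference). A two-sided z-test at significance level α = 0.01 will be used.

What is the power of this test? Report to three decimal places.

Power ≈ 0.841

Noncentrality parameter: λ = d·√n = 0.73 × √24 = 3.5763
Critical value for a two-sided test at α = 0.01: z_{α/2} = 2.576.
Power = Φ(λ − 2.576) + Φ(−λ − 2.576) = Φ(1.000) + Φ(-6.152) = 0.8414 + 0.0000 = 0.8414.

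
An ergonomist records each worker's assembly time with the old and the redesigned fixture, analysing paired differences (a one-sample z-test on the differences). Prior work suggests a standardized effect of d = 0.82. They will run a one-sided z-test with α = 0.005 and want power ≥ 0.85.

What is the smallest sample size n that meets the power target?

For power 0.85 need Φ(δ − z_{0.005}) = 0.85, so δ = z_{0.005} + z_{0.15} = 2.576 + 1.036 = 3.612.
δ = d·√n ⇒ n = (δ/d)² = (3.612 / 0.82)² = 19.41.
Round up to the next whole unit.

n = 20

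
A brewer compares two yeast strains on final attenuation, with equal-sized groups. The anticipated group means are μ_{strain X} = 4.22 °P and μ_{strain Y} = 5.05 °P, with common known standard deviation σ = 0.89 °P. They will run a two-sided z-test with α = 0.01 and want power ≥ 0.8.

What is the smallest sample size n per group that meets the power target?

Standardized effect: d = |μ_{strain X} − μ_{strain Y}| / σ = |4.22 − 5.05| / 0.89 = 0.9326
Set Φ(δ − 2.576) = 0.8; then δ − 2.576 = Φ⁻¹(0.8) = 0.842, giving δ = 3.417.
(Ignoring the negligible lower-tail rejection probability gives the usual closed-form inversion.)
δ = d·√(n/2) ⇒ n = 2(δ/d)² = 2 × (3.417 / 0.9326)² = 26.86.
Round up to the next whole unit.

n = 27 per group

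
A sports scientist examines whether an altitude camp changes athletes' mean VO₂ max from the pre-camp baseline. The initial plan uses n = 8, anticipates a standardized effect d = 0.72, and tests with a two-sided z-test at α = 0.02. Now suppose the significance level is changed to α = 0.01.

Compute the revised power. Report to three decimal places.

δ = d·√n = 0.72 × √8 = 2.0365 (unchanged). New critical value: z_{0.005} = 2.576.
Revised power = Φ(δ − 2.576) + Φ(−δ − 2.576) = Φ(-0.539) + Φ(-4.612) = 0.2948 + 0.0000 = 0.2948.

Power ≈ 0.295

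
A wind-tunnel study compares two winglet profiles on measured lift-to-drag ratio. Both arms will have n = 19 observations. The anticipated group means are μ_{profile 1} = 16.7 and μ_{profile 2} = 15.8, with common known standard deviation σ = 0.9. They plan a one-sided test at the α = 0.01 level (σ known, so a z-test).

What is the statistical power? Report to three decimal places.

Standardized effect: d = |μ_{profile 1} − μ_{profile 2}| / σ = |16.7 − 15.8| / 0.9 = 1.0000
Noncentrality parameter: λ = d·√(n/2) = 1.0000 × √(19/2) = 3.0822
One-sided α = 0.01 → critical value z_{0.01} = 2.326.
Power = P(Z > 2.326 − λ) = Φ(0.756) = 0.7751.

Power ≈ 0.775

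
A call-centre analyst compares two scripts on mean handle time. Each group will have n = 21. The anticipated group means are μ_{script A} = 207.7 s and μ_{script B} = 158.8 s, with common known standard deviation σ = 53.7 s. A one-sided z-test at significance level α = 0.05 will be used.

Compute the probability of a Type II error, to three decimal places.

Standardized effect: d = |μ_{script A} − μ_{script B}| / σ = |207.7 − 158.8| / 53.7 = 0.9106
Noncentrality parameter: δ = d·√(n/2) = 0.9106 × √(21/2) = 2.9507
Critical value for a one-sided test at α = 0.05: z_α = 1.645.
Power = Φ(δ − 1.645) = Φ(1.306) = 0.9042.
Type II error: β = 1 − power = 1 − 0.9042 = 0.0958.

β ≈ 0.096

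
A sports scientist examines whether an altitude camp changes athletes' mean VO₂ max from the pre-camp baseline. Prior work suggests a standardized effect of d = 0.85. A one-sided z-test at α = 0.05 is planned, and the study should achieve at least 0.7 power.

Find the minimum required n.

For power 0.7 need Φ(δ − z_{0.05}) = 0.7, so δ = z_{0.05} + z_{0.30} = 1.645 + 0.524 = 2.169.
δ = d·√n ⇒ n = (δ/d)² = (2.169 / 0.85)² = 6.51.
Rounding up, n = 7.

n = 7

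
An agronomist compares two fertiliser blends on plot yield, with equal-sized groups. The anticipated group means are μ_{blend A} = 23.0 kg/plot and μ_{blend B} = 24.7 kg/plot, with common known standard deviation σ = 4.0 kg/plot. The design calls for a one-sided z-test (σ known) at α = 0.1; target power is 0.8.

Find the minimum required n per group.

Standardized effect: d = |μ_{blend A} − μ_{blend B}| / σ = |23.0 − 24.7| / 4.0 = 0.4250
Set Φ(δ − 1.282) = 0.8; then δ − 1.282 = Φ⁻¹(0.8) = 0.842, giving δ = 2.123.
δ = d·√(n/2) ⇒ n = 2(δ/d)² = 2 × (2.123 / 0.4250)² = 49.91.
Rounding up, n = 50 per group.

n = 50 per group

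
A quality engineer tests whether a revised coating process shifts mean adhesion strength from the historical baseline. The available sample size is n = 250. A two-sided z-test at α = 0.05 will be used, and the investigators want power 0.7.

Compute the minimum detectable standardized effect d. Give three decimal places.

Need Φ(δ − 1.960) = 0.7, so δ = 1.960 + 0.524 = 2.484.
(Lower-tail contribution to power is negligible for δ > 0.)
δ = d·√n ⇒ d = δ/√n = 2.484/√250 = 0.1571.

d ≈ 0.157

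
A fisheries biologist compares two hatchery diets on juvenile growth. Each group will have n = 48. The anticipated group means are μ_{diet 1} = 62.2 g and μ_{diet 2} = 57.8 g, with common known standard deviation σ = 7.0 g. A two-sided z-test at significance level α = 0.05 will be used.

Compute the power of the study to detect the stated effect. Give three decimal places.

Power ≈ 0.869

Standardized effect: d = |μ_{diet 1} − μ_{diet 2}| / σ = |62.2 − 57.8| / 7.0 = 0.6286
Noncentrality parameter: δ = d·√(n/2) = 0.6286 × √(48/2) = 3.0794
Two-sided α = 0.05 → critical value z_{0.025} = 1.960.
Power = Φ(δ − 1.960) + Φ(−δ − 1.960) = Φ(1.119) + Φ(-5.039) = 0.8685 + 0.0000 = 0.8685.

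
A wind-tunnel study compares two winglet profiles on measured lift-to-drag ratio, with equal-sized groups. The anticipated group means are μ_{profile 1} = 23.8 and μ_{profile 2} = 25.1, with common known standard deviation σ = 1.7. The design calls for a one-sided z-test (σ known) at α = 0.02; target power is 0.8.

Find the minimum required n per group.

Standardized effect: d = |μ_{profile 1} − μ_{profile 2}| / σ = |23.8 − 25.1| / 1.7 = 0.7647
Set Φ(δ − 2.054) = 0.8; then δ − 2.054 = Φ⁻¹(0.8) = 0.842, giving δ = 2.895.
δ = d·√(n/2) ⇒ n = 2(δ/d)² = 2 × (2.895 / 0.7647)² = 28.67.
Rounding up, n = 29 per group.

n = 29 per group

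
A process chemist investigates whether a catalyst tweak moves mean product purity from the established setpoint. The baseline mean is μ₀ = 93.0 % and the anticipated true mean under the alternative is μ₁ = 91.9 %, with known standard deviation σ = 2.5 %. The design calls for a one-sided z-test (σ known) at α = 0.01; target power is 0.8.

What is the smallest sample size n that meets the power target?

n = 52

Standardized effect: d = |μ₁ − μ₀| / σ = |91.9 − 93.0| / 2.5 = 0.4400
Set Φ(δ − 2.326) = 0.8; then δ − 2.326 = Φ⁻¹(0.8) = 0.842, giving δ = 3.168.
δ = d·√n ⇒ n = (δ/d)² = (3.168 / 0.4400)² = 51.84.
Rounding up, n = 52.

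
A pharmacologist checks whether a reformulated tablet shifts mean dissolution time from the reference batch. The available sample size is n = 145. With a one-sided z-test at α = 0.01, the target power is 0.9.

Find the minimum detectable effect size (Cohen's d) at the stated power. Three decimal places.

Required noncentrality: δ = z_{0.01} + z_{0.10} = 2.326 + 1.282 = 3.608.
δ = d·√n ⇒ d = δ/√n = 3.608/√145 = 0.2996.

d ≈ 0.300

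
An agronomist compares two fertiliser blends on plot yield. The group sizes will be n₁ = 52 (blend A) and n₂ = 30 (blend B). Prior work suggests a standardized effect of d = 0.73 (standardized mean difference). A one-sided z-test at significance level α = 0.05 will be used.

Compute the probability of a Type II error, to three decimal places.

Noncentrality parameter: δ = d / √(1/n₁ + 1/n₂) = 0.73 / √(1/52 + 1/30) = 3.1840
Critical value for a one-sided test at α = 0.05: z_α = 1.645.
Power = P(Z > 1.645 − δ) = Φ(1.539) = 0.9381.
Type II error: β = 1 − power = 1 − 0.9381 = 0.0619.

β ≈ 0.062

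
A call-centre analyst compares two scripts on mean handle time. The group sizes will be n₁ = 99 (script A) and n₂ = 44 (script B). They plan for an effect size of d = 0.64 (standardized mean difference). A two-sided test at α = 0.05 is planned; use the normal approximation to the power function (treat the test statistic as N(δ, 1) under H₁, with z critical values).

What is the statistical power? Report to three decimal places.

Noncentrality parameter: δ = d / √(1/n₁ + 1/n₂) = 0.64 / √(1/99 + 1/44) = 3.5323
Two-sided α = 0.05 → critical value z_{0.025} = 1.960.
Power = Φ(δ − 1.960) + Φ(−δ − 1.960) = Φ(1.572) + Φ(-5.492) = 0.9421 + 0.0000 = 0.9421.

Power ≈ 0.942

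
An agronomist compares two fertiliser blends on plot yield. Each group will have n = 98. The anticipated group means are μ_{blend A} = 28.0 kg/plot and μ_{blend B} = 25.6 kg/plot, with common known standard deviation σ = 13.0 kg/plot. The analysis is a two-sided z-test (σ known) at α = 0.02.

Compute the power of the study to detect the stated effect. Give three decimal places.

Power ≈ 0.151

Standardized effect: d = |μ_{blend A} − μ_{blend B}| / σ = |28.0 − 25.6| / 13.0 = 0.1846
Noncentrality parameter: δ = d·√(n/2) = 0.1846 × √(98/2) = 1.2923
Critical value for a two-sided test at α = 0.02: z_{α/2} = 2.326.
Power = Φ(δ − 2.326) + Φ(−δ − 2.326) = Φ(-1.034) + Φ(-3.619) = 0.1506 + 0.0001 = 0.1507.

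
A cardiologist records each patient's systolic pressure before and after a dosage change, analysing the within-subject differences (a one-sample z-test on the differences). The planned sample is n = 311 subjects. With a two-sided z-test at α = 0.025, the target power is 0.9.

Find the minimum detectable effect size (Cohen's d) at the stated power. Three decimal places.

d ≈ 0.200

Need Φ(δ − 2.241) = 0.9, so δ = 2.241 + 1.282 = 3.523.
(The second rejection-region term Φ(−δ − z_{α/2}) is negligible and dropped.)
δ = d·√n ⇒ d = δ/√n = 3.523/√311 = 0.1998.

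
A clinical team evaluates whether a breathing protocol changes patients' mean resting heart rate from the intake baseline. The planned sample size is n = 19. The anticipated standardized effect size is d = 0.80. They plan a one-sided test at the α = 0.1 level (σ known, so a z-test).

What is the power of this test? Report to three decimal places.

Noncentrality parameter: λ = d·√n = 0.80 × √19 = 3.4871
Critical value for a one-sided test at α = 0.1: z_α = 1.282.
Power = Φ(λ − 1.282) = Φ(2.206) = 0.9863.

Power ≈ 0.986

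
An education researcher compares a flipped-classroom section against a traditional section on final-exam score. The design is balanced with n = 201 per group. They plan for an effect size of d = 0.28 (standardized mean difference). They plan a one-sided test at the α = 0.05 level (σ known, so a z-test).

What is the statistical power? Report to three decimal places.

Noncentrality parameter: δ = d·√(n/2) = 0.28 × √(201/2) = 2.8070
Critical value for a one-sided test at α = 0.05: z_α = 1.645.
Power = Φ(δ − 1.645) = Φ(1.162) = 0.8774.

Power ≈ 0.877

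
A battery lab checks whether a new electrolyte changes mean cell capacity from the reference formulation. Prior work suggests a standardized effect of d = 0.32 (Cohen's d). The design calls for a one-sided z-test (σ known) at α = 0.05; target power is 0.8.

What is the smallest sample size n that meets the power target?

Set Φ(δ − 1.645) = 0.8; then δ − 1.645 = Φ⁻¹(0.8) = 0.842, giving δ = 2.486.
δ = d·√n ⇒ n = (δ/d)² = (2.486 / 0.32)² = 60.38.
Round up to the next whole unit.

n = 61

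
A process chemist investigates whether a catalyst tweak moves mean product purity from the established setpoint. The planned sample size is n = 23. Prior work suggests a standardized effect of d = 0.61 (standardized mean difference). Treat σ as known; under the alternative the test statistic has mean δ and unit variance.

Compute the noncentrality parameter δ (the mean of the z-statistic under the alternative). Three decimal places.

The noncentrality parameter scales effect size by the design's sample-size factor: δ = d·√n = 0.61 × √23 = 2.9255

δ ≈ 2.925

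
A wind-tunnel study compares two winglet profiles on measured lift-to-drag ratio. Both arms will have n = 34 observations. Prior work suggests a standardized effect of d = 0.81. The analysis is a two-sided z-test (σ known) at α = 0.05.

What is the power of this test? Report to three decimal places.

Noncentrality parameter: δ = d·√(n/2) = 0.81 × √(34/2) = 3.3397
Critical value for a two-sided test at α = 0.05: z_{α/2} = 1.960.
Power = Φ(δ − 1.960) + Φ(−δ − 1.960) = Φ(1.380) + Φ(-5.300) = 0.9162 + 0.0000 = 0.9162.

Power ≈ 0.916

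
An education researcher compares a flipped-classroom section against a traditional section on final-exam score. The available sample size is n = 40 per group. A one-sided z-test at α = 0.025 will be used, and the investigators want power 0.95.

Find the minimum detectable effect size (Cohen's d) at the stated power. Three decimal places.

Need Φ(δ − 1.960) = 0.95, so δ = 1.960 + 1.645 = 3.605.
δ = d·√(n/2) ⇒ d = δ/√(n/2) = 3.605/√(40/2) = 0.8061.

d ≈ 0.806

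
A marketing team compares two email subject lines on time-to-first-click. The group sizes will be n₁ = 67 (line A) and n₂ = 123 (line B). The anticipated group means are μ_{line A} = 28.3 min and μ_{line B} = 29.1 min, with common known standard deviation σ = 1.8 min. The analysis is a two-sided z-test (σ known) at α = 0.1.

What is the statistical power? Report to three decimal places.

Standardized effect: d = |μ_{line A} − μ_{line B}| / σ = |28.3 − 29.1| / 1.8 = 0.4444
Noncentrality parameter: δ = d / √(1/n₁ + 1/n₂) = 0.4444 / √(1/67 + 1/123) = 2.9271
Two-sided α = 0.1 → critical value z_{0.05} = 1.645.
Power = Φ(δ − 1.645) + Φ(−δ − 1.645) = Φ(1.282) + Φ(-4.572) = 0.9001 + 0.0000 = 0.9001.

Power ≈ 0.900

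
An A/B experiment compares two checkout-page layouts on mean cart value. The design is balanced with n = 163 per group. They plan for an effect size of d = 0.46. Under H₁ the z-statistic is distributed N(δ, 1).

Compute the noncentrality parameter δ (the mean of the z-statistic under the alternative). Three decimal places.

δ = d·√(n/2) = 0.46 × √(163/2) = 4.1528

δ ≈ 4.153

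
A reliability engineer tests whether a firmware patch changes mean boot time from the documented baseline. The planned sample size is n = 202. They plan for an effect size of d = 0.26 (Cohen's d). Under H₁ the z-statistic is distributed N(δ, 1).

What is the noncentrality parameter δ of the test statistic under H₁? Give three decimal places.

δ ≈ 3.695

δ = d·√n = 0.26 × √202 = 3.6953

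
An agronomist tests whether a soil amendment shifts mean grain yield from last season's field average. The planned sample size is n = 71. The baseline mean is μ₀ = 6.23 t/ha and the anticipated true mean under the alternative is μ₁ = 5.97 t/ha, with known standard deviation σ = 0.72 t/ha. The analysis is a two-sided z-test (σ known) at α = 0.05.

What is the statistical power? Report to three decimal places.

Power ≈ 0.861

Standardized effect: d = |μ₁ − μ₀| / σ = |5.97 − 6.23| / 0.72 = 0.3611
Noncentrality parameter: δ = d·√n = 0.3611 × √71 = 3.0428
Two-sided α = 0.05 → critical value z_{0.025} = 1.960.
Power = Φ(δ − 1.960) + Φ(−δ − 1.960) = Φ(1.083) + Φ(-5.003) = 0.8606 + 0.0000 = 0.8606.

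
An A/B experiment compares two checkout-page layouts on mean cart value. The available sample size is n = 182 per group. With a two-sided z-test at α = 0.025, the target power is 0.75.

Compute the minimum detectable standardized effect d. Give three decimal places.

d ≈ 0.306

Need Φ(δ − 2.241) = 0.75, so δ = 2.241 + 0.674 = 2.916.
(The second rejection-region term Φ(−δ − z_{α/2}) is negligible and dropped.)
δ = d·√(n/2) ⇒ d = δ/√(n/2) = 2.916/√(182/2) = 0.3057.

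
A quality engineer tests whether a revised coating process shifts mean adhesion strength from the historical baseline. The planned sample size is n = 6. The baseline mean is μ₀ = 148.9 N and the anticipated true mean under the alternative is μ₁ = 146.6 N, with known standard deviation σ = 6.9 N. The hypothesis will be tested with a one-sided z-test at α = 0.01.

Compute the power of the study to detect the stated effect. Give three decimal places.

Power ≈ 0.066

Standardized effect: d = |μ₁ − μ₀| / σ = |146.6 − 148.9| / 6.9 = 0.3333
Noncentrality parameter: δ = d·√n = 0.3333 × √6 = 0.8165
Critical value for a one-sided test at α = 0.01: z_α = 2.326.
Power = P(Z > 2.326 − δ) = Φ(-1.510) = 0.0655.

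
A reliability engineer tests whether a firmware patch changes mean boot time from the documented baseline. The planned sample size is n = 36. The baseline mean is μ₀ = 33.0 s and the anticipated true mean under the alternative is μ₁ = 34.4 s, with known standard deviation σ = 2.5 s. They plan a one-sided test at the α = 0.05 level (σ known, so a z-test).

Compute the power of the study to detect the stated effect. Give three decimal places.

Power ≈ 0.957

Standardized effect: d = |μ₁ − μ₀| / σ = |34.4 − 33.0| / 2.5 = 0.5600
Noncentrality parameter: δ = d·√n = 0.5600 × √36 = 3.3600
One-sided α = 0.05 → critical value z_{0.05} = 1.645.
Power = P(Z > 1.645 − δ) = Φ(1.715) = 0.9568.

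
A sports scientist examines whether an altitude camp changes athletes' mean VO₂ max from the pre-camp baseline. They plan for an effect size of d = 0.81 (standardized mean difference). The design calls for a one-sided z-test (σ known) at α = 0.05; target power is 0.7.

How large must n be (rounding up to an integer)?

n = 8

For power 0.7 need Φ(δ − z_{0.05}) = 0.7, so δ = z_{0.05} + z_{0.30} = 1.645 + 0.524 = 2.169.
δ = d·√n ⇒ n = (δ/d)² = (2.169 / 0.81)² = 7.17.
Round up to the next whole unit.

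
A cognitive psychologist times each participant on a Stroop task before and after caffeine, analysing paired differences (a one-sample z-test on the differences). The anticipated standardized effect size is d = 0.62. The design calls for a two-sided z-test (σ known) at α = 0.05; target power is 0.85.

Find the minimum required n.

For power 0.85 need Φ(δ − z_{0.025}) = 0.85, so δ = z_{0.025} + z_{0.15} = 1.960 + 1.036 = 2.996.
(For δ > 0 the lower-tail rejection region contributes negligibly to power, so the one-term inversion is standard.)
δ = d·√n ⇒ n = (δ/d)² = (2.996 / 0.62)² = 23.36.
Rounding up, n = 24.

n = 24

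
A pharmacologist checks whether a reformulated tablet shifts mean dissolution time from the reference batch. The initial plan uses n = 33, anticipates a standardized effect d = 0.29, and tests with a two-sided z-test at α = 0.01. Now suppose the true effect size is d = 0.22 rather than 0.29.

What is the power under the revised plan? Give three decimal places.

With d = 0.22: δ = d·√n = 0.22 × √33 = 1.2638. Critical value z_{0.005} = 2.576.
Revised power = Φ(δ − 2.576) + Φ(−δ − 2.576) = Φ(-1.312) + Φ(-3.840) = 0.0948 + 0.0001 = 0.0948.

Power ≈ 0.095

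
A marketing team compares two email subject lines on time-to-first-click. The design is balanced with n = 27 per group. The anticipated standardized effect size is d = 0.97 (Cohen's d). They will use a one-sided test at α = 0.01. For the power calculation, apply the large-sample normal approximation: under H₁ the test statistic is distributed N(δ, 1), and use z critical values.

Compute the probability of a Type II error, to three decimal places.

β ≈ 0.108

Noncentrality parameter: δ = d·√(n/2) = 0.97 × √(27/2) = 3.5640
One-sided α = 0.01 → critical value z_{0.01} = 2.326.
Power = P(Z > 2.326 − δ) = Φ(1.238) = 0.8921.
Type II error: β = 1 − power = 1 − 0.8921 = 0.1079.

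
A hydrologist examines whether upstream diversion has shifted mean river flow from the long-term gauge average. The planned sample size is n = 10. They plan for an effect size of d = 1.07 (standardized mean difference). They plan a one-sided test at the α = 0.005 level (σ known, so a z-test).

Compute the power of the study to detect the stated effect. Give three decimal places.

Power ≈ 0.790

Noncentrality parameter: δ = d·√n = 1.07 × √10 = 3.3836
One-sided α = 0.005 → critical value z_{0.005} = 2.576.
Power = P(Z > 2.576 − δ) = Φ(0.808) = 0.7904.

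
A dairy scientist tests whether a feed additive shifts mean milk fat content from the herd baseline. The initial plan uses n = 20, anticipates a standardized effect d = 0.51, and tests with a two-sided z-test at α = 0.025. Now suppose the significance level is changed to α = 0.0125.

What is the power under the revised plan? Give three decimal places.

Power ≈ 0.414

δ = d·√n = 0.51 × √20 = 2.2808 (unchanged). New critical value: z_{0.0063} = 2.498.
Revised power = Φ(δ − 2.498) + Φ(−δ − 2.498) = Φ(-0.217) + Φ(-4.778) = 0.4141 + 0.0000 = 0.4141.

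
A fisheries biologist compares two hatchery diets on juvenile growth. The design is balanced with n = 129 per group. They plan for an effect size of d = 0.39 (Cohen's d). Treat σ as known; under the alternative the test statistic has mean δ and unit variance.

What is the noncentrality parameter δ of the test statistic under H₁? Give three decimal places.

δ ≈ 3.132

The noncentrality parameter scales effect size by the design's sample-size factor: δ = d·√(n/2) = 0.39 × √(129/2) = 3.1322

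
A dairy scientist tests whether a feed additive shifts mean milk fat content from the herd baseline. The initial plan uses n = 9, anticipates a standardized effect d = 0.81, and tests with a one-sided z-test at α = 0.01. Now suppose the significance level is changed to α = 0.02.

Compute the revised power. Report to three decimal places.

Power ≈ 0.647

δ = d·√n = 0.81 × √9 = 2.4300 (unchanged). New critical value: z_{0.02} = 2.054.
Revised power = Φ(δ − 2.054) = Φ(0.376) = 0.6466.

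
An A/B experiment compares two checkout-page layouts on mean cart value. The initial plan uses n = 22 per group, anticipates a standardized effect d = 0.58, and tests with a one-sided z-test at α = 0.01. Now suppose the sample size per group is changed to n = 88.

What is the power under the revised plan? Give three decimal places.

Power ≈ 0.936

With n = 88 per group: δ = d·√(n/2) = 0.58 × √(88/2) = 3.8473. Critical value z_{0.01} = 2.326.
Revised power = P(Z > 2.326 − δ) = Φ(1.521) = 0.9359.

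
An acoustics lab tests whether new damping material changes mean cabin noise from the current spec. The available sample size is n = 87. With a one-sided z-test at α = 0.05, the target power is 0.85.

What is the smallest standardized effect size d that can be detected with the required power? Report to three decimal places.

Need Φ(δ − 1.645) = 0.85, so δ = 1.645 + 1.036 = 2.681.
δ = d·√n ⇒ d = δ/√n = 2.681/√87 = 0.2875.

d ≈ 0.287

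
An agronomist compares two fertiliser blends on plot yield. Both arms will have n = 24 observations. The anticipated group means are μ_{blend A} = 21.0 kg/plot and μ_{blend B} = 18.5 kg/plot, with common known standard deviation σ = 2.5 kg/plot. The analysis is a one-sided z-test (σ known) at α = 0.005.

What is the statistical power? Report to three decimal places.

Power ≈ 0.813

Standardized effect: d = |μ_{blend A} − μ_{blend B}| / σ = |21.0 − 18.5| / 2.5 = 1.0000
Noncentrality parameter: λ = d·√(n/2) = 1.0000 × √(24/2) = 3.4641
One-sided α = 0.005 → critical value z_{0.005} = 2.576.
Power = P(Z > 2.576 − λ) = Φ(0.888) = 0.8128.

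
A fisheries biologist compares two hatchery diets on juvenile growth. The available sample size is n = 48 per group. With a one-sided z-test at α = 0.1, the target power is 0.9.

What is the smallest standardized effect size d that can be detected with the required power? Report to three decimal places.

d ≈ 0.523

Need Φ(δ − 1.282) = 0.9, so δ = 1.282 + 1.282 = 2.563.
δ = d·√(n/2) ⇒ d = δ/√(n/2) = 2.563/√(48/2) = 0.5232.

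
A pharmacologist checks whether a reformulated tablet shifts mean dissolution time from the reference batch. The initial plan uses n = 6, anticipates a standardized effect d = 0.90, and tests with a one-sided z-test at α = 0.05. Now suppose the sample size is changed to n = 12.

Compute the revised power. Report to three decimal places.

Power ≈ 0.930

With n = 12: δ = d·√n = 0.90 × √12 = 3.1177. Critical value z_{0.05} = 1.645.
Revised power = P(Z > 1.645 − δ) = Φ(1.473) = 0.9296.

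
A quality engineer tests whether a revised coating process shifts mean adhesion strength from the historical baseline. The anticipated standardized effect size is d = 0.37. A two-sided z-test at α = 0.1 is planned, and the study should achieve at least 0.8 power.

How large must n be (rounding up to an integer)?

For power 0.8 need Φ(δ − z_{0.05}) = 0.8, so δ = z_{0.05} + z_{0.20} = 1.645 + 0.842 = 2.486.
(For δ > 0 the lower-tail rejection region contributes negligibly to power, so the one-term inversion is standard.)
δ = d·√n ⇒ n = (δ/d)² = (2.486 / 0.37)² = 45.16.
Rounding up, n = 46.

n = 46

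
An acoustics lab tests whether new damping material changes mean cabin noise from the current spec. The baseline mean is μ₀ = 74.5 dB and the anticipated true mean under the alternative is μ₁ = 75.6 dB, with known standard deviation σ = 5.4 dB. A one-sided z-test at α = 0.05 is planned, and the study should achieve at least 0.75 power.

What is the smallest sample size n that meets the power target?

n = 130

Standardized effect: d = |μ₁ − μ₀| / σ = |75.6 − 74.5| / 5.4 = 0.2037
For power 0.75 need Φ(δ − z_{0.05}) = 0.75, so δ = z_{0.05} + z_{0.25} = 1.645 + 0.674 = 2.319.
δ = d·√n ⇒ n = (δ/d)² = (2.319 / 0.2037)² = 129.64.
Round up to the next whole unit.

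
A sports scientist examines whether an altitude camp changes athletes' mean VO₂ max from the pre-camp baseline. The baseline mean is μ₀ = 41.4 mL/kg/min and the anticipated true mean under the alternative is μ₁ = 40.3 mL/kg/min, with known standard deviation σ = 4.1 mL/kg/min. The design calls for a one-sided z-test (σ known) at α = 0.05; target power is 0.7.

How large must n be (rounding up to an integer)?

n = 66

Standardized effect: d = |μ₁ − μ₀| / σ = |40.3 − 41.4| / 4.1 = 0.2683
Set Φ(δ − 1.645) = 0.7; then δ − 1.645 = Φ⁻¹(0.7) = 0.524, giving δ = 2.169.
δ = d·√n ⇒ n = (δ/d)² = (2.169 / 0.2683)² = 65.37.
Rounding up, n = 66.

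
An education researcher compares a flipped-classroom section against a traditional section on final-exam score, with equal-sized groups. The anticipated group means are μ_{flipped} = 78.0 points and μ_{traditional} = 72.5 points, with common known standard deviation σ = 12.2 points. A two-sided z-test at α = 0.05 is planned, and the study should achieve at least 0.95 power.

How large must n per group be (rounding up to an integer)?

Standardized effect: d = |μ_{flipped} − μ_{traditional}| / σ = |78.0 − 72.5| / 12.2 = 0.4508
Set Φ(δ − 1.960) = 0.95; then δ − 1.960 = Φ⁻¹(0.95) = 1.645, giving δ = 3.605.
(The Φ(−δ − z_{α/2}) term is vanishingly small for δ > 0 and is dropped in the standard sample-size formula.)
δ = d·√(n/2) ⇒ n = 2(δ/d)² = 2 × (3.605 / 0.4508)² = 127.88.
Rounding up, n = 128 per group.

n = 128 per group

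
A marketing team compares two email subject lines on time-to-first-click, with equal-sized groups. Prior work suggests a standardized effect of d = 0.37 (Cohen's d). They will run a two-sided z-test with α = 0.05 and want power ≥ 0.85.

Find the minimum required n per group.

n = 132 per group

For power 0.85 need Φ(δ − z_{0.025}) = 0.85, so δ = z_{0.025} + z_{0.15} = 1.960 + 1.036 = 2.996.
(The Φ(−δ − z_{α/2}) term is vanishingly small for δ > 0 and is dropped in the standard sample-size formula.)
δ = d·√(n/2) ⇒ n = 2(δ/d)² = 2 × (2.996 / 0.37)² = 131.17.
Round up to the next whole unit.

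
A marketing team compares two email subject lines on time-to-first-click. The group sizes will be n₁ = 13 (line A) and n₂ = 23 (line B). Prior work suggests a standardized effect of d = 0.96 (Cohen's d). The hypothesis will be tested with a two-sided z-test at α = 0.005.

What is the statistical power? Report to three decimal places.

Noncentrality parameter: δ = d / √(1/n₁ + 1/n₂) = 0.96 / √(1/13 + 1/23) = 2.7667
Two-sided α = 0.005 → critical value z_{0.0025} = 2.807.
Power = Φ(δ − 2.807) + Φ(−δ − 2.807) = Φ(-0.040) + Φ(-5.574) = 0.4839 + 0.0000 = 0.4839.

Power ≈ 0.484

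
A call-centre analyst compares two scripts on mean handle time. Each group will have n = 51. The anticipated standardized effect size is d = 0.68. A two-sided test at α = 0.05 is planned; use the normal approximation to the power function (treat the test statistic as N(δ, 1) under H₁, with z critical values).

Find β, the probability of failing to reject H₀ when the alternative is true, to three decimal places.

Noncentrality parameter: δ = d·√(n/2) = 0.68 × √(51/2) = 3.4338
Two-sided α = 0.05 → critical value z_{0.025} = 1.960.
Power = Φ(δ − 1.960) + Φ(−δ − 1.960) = Φ(1.474) + Φ(-5.394) = 0.9297 + 0.0000 = 0.9297.
Type II error: β = 1 − power = 1 − 0.9297 = 0.0703.

β ≈ 0.070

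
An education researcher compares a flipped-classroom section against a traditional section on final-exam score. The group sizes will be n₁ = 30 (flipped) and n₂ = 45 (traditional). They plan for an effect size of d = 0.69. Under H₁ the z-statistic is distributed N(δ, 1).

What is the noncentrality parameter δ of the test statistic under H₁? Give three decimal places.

δ = d / √(1/n₁ + 1/n₂) = 0.69 / √(1/30 + 1/45) = 2.9274

δ ≈ 2.927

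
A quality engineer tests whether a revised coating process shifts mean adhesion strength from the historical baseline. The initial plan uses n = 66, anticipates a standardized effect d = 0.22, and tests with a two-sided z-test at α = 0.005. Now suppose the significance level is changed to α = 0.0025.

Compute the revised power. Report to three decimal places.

Power ≈ 0.108

δ = d·√n = 0.22 × √66 = 1.7873 (unchanged). New critical value: z_{0.0013} = 3.023.
Revised power = Φ(δ − 3.023) + Φ(−δ − 3.023) = Φ(-1.236) + Φ(-4.811) = 0.1082 + 0.0000 = 0.1082.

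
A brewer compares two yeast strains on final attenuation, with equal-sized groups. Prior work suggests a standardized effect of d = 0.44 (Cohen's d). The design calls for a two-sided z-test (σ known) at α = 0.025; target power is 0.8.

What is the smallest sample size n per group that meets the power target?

For power 0.8 need Φ(δ − z_{0.0125}) = 0.8, so δ = z_{0.0125} + z_{0.20} = 2.241 + 0.842 = 3.083.
(The Φ(−δ − z_{α/2}) term is vanishingly small for δ > 0 and is dropped in the standard sample-size formula.)
δ = d·√(n/2) ⇒ n = 2(δ/d)² = 2 × (3.083 / 0.44)² = 98.19.
Rounding up, n = 99 per group.

n = 99 per group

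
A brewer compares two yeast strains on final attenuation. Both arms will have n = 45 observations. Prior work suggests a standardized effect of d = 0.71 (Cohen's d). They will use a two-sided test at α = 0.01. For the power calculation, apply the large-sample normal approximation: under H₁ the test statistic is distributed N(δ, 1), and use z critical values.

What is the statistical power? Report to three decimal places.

Power ≈ 0.786

Noncentrality parameter: δ = d·√(n/2) = 0.71 × √(45/2) = 3.3678
Critical value for a two-sided test at α = 0.01: z_{α/2} = 2.576.
Power = Φ(δ − 2.576) + Φ(−δ − 2.576) = Φ(0.792) + Φ(-5.944) = 0.7858 + 0.0000 = 0.7858.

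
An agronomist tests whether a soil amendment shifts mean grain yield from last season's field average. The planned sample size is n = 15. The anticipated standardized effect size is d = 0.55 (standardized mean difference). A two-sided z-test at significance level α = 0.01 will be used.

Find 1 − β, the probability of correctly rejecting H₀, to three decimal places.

Power ≈ 0.328

Noncentrality parameter: δ = d·√n = 0.55 × √15 = 2.1301
Two-sided α = 0.01 → critical value z_{0.005} = 2.576.
Power = Φ(δ − 2.576) + Φ(−δ − 2.576) = Φ(-0.446) + Φ(-4.706) = 0.3279 + 0.0000 = 0.3279.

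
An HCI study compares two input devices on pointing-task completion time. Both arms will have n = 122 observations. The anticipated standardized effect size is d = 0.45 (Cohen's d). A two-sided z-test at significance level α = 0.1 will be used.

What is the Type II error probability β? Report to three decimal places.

Noncentrality parameter: λ = d·√(n/2) = 0.45 × √(122/2) = 3.5146
Two-sided α = 0.1 → critical value z_{0.05} = 1.645.
Power = Φ(λ − 1.645) + Φ(−λ − 1.645) = Φ(1.870) + Φ(-5.159) = 0.9692 + 0.0000 = 0.9692.
Type II error: β = 1 − power = 1 − 0.9692 = 0.0308.

β ≈ 0.031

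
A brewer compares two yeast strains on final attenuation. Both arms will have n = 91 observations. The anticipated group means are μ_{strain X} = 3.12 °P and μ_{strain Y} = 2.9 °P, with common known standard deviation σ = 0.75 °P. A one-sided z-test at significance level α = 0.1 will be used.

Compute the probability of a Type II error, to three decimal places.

β ≈ 0.243

Standardized effect: d = |μ_{strain X} − μ_{strain Y}| / σ = |3.12 − 2.9| / 0.75 = 0.2933
Noncentrality parameter: δ = d·√(n/2) = 0.2933 × √(91/2) = 1.9786
One-sided α = 0.1 → critical value z_{0.1} = 1.282.
Power = P(Z > 1.282 − δ) = Φ(0.697) = 0.7571.
Type II error: β = 1 − power = 1 − 0.7571 = 0.2429.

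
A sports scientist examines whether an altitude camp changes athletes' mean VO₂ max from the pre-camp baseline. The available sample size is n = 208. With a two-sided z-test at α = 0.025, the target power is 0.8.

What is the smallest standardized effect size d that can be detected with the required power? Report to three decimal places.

d ≈ 0.214

Required noncentrality: δ = z_{0.0125} + z_{0.20} = 2.241 + 0.842 = 3.083.
(Lower-tail contribution to power is negligible for δ > 0.)
δ = d·√n ⇒ d = δ/√n = 3.083/√208 = 0.2138.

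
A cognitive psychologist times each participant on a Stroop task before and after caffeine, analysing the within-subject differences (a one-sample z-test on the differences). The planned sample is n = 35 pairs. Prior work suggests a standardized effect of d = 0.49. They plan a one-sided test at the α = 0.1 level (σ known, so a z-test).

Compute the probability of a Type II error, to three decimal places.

β ≈ 0.053

Noncentrality parameter: λ = d·√n = 0.49 × √35 = 2.8989
One-sided α = 0.1 → critical value z_{0.1} = 1.282.
Power = P(Z > 1.282 − λ) = Φ(1.617) = 0.9471.
Type II error: β = 1 − power = 1 − 0.9471 = 0.0529.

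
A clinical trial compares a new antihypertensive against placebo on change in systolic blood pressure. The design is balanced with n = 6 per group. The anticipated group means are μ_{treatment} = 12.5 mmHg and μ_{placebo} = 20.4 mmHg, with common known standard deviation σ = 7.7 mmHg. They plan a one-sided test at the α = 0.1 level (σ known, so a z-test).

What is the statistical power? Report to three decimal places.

Standardized effect: d = |μ_{treatment} − μ_{placebo}| / σ = |12.5 − 20.4| / 7.7 = 1.0260
Noncentrality parameter: λ = d·√(n/2) = 1.0260 × √(6/2) = 1.7770
Critical value for a one-sided test at α = 0.1: z_α = 1.282.
Power = P(Z > 1.282 − λ) = Φ(0.495) = 0.6899.

Power ≈ 0.690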